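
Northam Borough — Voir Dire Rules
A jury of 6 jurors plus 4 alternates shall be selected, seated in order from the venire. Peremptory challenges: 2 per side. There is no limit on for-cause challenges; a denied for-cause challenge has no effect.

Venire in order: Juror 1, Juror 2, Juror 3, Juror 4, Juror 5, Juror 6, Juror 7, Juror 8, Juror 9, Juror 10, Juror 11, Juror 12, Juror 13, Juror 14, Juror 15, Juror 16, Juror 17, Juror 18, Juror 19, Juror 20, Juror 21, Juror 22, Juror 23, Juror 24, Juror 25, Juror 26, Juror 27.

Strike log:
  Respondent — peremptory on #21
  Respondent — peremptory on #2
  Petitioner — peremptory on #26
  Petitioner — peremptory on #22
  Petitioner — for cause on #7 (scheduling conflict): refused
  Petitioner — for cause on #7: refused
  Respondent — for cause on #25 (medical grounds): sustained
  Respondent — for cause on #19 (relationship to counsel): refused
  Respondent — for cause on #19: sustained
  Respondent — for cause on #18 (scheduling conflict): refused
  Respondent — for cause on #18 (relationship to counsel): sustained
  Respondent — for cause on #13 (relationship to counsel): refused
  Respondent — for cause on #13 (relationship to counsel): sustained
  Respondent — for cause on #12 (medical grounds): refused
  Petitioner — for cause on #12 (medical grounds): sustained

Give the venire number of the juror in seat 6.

Removed: #2, #12, #13, #18, #19, #21, #22, #25, #26. (#7 stays — for-cause denied.)
Seating in order: seats 1–6 → #1, #3, #4, #5, #6, #7; alternates → #8, #9, #10, #11.
So seat 6 is #7.

7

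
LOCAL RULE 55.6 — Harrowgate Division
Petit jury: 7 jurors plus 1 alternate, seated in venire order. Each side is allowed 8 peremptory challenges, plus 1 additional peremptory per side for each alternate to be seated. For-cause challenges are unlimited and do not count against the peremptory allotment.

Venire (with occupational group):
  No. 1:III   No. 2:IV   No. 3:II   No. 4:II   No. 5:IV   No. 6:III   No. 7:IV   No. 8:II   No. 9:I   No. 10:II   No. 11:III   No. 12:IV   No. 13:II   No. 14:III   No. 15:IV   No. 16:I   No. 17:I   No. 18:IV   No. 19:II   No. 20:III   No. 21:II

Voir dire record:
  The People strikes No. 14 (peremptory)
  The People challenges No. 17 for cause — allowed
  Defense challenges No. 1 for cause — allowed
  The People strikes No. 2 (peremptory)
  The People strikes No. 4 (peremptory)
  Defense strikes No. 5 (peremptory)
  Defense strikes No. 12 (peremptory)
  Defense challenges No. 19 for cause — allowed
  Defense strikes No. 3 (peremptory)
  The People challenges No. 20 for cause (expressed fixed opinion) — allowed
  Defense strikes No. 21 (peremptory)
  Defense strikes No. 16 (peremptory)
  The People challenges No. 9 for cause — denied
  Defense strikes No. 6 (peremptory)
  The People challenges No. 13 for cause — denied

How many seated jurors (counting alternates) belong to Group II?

3

Removed: #1, #2, #3, #4, #5, #6, #12, #14, #16, #17, #19, #20, #21.
Seated (8 incl. alternates): #7, #8, #9, #10, #11, #13, #15, #18.
Of those, in Group II: #8, #10, #13 → 3.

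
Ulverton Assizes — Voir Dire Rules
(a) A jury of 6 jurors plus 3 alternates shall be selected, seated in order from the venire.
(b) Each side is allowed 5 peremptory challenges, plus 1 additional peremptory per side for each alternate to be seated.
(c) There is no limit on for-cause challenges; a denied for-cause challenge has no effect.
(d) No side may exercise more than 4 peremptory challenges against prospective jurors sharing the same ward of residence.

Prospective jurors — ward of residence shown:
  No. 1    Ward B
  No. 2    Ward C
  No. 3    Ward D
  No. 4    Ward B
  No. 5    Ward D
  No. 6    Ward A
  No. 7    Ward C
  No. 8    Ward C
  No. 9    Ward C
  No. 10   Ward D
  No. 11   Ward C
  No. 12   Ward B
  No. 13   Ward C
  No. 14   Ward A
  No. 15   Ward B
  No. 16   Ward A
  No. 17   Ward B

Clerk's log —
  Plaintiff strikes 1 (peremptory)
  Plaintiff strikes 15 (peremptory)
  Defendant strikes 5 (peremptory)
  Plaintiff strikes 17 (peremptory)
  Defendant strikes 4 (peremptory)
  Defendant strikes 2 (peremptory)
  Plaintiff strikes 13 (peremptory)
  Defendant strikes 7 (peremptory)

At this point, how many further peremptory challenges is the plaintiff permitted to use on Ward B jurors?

Plaintiff peremptories so far: #1, #15, #17, #13 — 4 of 8 used, 4 left overall.
Against Ward B: #1, #15, #17 — 3 used; per-ward cap 4 leaves 1.
Binding limit: min(4, 1) = 1.

1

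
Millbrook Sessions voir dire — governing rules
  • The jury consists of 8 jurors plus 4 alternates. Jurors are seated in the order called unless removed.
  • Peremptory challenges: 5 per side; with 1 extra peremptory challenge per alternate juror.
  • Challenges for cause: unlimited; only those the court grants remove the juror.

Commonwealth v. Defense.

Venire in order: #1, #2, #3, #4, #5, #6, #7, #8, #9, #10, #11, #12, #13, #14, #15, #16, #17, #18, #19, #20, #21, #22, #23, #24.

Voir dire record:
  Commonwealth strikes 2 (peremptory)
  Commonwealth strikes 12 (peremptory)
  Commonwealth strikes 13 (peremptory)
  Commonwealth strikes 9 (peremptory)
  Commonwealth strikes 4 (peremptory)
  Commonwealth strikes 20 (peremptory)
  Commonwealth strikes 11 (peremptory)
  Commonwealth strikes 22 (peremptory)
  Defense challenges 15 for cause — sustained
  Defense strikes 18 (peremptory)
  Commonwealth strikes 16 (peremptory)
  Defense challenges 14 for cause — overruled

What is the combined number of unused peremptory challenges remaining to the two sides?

8

Commonwealth allotment: 5 base + 1 × 4 alternates = 9. Defense allotment: 5 base + 1 × 4 alternates = 9.
Commonwealth peremptories used: #2, #12, #13, #9, #4, #20, #11, #22, #16 — 9.
Defense peremptories used: #18 — 1 (for-cause on #15, #14 don't count).
Remaining: (9 − 9) + (9 − 1) = 8.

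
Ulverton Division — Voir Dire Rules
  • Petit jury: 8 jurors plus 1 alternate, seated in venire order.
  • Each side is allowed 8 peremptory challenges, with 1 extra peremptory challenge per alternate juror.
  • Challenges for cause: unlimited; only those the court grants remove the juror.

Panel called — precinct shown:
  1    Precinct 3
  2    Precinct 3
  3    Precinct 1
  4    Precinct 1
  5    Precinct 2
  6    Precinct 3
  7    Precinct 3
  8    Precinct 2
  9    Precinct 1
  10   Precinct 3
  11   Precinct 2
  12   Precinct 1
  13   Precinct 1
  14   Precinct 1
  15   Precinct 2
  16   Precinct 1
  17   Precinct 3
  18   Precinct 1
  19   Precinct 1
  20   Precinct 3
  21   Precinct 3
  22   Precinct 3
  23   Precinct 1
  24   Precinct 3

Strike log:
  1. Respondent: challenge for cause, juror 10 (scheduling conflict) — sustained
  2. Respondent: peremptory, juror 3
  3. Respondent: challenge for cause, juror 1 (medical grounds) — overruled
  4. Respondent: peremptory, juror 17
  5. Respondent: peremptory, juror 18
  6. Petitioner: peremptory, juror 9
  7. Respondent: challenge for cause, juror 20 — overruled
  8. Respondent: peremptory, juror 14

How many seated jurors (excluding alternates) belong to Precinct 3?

4

Removed: #3, #9, #10, #14, #17, #18.
Seated jurors 1–8: #1, #2, #4, #5, #6, #7, #8, #11 (alternates #12 not counted).
Of those, in Precinct 3: #1, #2, #6, #7 → 4.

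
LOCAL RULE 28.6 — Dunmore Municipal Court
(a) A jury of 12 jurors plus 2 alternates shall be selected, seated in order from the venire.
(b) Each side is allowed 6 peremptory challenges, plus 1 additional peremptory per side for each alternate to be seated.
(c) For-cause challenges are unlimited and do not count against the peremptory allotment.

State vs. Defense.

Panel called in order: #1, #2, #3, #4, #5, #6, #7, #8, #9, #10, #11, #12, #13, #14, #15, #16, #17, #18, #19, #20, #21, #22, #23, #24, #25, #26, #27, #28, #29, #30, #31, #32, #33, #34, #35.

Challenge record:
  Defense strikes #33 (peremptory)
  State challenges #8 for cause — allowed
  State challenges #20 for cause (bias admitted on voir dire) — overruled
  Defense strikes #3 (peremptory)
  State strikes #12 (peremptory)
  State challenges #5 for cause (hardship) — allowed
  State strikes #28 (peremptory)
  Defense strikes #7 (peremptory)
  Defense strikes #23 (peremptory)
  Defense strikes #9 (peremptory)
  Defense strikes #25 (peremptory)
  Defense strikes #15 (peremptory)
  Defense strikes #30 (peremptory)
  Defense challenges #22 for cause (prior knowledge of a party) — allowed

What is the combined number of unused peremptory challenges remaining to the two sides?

State allotment: 6 base + 1 × 2 alternates = 8. Defense allotment: 6 base + 1 × 2 alternates = 8.
State peremptories used: #12, #28 — 2 (for-cause on #8, #20, #5 don't count).
Defense peremptories used: #33, #3, #7, #23, #9, #25, #15, #30 — 8 (the for-cause on #22 doesn't count).
Remaining: (8 − 2) + (8 − 8) = 6.

6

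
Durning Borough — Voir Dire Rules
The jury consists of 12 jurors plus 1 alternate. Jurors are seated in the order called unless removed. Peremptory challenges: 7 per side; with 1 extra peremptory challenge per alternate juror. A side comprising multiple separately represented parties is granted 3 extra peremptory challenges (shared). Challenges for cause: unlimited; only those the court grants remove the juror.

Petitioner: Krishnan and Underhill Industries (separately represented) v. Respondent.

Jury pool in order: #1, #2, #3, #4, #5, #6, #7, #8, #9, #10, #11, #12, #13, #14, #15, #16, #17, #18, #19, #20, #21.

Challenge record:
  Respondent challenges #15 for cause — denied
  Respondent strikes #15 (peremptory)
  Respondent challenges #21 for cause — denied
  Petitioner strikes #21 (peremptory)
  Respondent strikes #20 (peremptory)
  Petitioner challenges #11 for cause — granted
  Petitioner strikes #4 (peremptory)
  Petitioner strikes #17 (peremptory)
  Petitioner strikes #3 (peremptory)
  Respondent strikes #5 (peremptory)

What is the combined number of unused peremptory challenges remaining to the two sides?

Petitioner allotment: 7 base + 1 × 1 alternate + 3 multi-party = 11. Respondent allotment: 7 base + 1 × 1 alternate = 8.
Petitioner peremptories used: #21, #4, #17, #3 — 4 (the for-cause on #11 doesn't count).
Respondent peremptories used: #15, #20, #5 — 3 (for-cause on #15, #21 don't count).
Remaining: (11 − 4) + (8 − 3) = 12.

12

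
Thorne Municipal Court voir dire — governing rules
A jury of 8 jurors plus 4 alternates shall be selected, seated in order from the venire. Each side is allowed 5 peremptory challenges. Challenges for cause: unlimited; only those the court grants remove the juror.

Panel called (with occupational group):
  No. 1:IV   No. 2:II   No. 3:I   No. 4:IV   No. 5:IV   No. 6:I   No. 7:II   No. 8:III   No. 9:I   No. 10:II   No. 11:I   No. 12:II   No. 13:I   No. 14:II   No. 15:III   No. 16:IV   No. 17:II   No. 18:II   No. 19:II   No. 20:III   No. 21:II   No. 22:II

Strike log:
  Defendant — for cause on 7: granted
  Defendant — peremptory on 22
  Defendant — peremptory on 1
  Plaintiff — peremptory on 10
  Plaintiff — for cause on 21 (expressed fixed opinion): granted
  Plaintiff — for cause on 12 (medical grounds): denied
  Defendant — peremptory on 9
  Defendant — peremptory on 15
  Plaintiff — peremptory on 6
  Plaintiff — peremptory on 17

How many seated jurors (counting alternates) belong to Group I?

3

Removed: #1, #6, #7, #9, #10, #15, #17, #21, #22.
Seated (12 incl. alternates): #2, #3, #4, #5, #8, #11, #12, #13, #14, #16, #18, #19.
Of those, in Group I: #3, #11, #13 → 3.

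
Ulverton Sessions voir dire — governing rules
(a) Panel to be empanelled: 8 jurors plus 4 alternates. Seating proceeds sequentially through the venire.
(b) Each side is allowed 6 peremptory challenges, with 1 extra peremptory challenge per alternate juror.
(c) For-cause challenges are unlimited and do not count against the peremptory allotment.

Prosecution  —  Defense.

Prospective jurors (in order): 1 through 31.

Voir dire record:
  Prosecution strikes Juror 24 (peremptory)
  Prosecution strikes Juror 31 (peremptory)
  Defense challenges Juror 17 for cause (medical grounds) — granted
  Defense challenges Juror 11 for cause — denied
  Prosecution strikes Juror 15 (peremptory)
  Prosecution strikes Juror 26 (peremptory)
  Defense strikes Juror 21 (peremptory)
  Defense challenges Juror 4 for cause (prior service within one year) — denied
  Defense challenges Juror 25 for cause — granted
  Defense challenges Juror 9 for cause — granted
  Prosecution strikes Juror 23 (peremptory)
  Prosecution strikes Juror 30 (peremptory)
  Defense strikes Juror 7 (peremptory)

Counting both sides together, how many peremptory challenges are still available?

Prosecution allotment: 6 base + 1 × 4 alternates = 10. Defense allotment: 6 base + 1 × 4 alternates = 10.
Prosecution peremptories used: #24, #31, #15, #26, #23, #30 — 6.
Defense peremptories used: #21, #7 — 2 (for-cause on #17, #11, #4, #25, #9 don't count).
Remaining: (10 − 6) + (10 − 2) = 12.

12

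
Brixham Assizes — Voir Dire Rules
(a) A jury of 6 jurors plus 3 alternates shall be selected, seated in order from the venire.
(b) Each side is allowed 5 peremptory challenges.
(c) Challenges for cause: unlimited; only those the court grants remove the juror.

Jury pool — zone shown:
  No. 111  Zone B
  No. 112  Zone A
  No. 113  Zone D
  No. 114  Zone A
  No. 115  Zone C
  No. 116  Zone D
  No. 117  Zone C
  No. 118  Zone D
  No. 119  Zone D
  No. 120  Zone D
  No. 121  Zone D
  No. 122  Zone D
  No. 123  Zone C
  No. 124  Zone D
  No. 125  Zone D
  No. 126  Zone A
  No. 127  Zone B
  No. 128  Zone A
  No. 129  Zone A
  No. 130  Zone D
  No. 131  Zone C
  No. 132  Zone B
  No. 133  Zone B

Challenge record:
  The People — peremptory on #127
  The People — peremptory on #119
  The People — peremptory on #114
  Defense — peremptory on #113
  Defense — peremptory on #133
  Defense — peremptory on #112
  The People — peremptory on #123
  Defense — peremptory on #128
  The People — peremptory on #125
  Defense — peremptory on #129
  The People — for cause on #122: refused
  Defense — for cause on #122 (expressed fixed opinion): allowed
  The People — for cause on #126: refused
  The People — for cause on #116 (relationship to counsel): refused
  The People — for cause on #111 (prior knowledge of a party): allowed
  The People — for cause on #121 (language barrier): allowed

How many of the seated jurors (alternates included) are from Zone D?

5

Removed: #111, #112, #113, #114, #119, #121, #122, #123, #125, #127, #128, #129, #133.
Seated (9 incl. alternates): #115, #116, #117, #118, #120, #124, #126, #130, #131.
Of those, in Zone D: #116, #118, #120, #124, #130 → 5.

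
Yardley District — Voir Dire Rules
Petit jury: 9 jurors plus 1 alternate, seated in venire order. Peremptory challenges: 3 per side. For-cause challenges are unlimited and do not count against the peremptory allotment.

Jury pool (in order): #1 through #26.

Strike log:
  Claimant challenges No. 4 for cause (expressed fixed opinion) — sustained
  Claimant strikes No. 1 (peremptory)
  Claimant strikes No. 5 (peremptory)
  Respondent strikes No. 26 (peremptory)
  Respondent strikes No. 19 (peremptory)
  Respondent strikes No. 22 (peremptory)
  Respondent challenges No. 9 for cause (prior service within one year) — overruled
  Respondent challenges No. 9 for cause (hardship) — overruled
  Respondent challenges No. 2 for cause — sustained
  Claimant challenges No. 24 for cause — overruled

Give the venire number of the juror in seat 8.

Removed: #1, #2, #4, #5, #19, #22, #26. (#9, #24 stay — for-cause denied.)
Seating in order: seats 1–9 → #3, #6, #7, #8, #9, #10, #11, #12, #13; alternates → #14.
So seat 8 is #12.

12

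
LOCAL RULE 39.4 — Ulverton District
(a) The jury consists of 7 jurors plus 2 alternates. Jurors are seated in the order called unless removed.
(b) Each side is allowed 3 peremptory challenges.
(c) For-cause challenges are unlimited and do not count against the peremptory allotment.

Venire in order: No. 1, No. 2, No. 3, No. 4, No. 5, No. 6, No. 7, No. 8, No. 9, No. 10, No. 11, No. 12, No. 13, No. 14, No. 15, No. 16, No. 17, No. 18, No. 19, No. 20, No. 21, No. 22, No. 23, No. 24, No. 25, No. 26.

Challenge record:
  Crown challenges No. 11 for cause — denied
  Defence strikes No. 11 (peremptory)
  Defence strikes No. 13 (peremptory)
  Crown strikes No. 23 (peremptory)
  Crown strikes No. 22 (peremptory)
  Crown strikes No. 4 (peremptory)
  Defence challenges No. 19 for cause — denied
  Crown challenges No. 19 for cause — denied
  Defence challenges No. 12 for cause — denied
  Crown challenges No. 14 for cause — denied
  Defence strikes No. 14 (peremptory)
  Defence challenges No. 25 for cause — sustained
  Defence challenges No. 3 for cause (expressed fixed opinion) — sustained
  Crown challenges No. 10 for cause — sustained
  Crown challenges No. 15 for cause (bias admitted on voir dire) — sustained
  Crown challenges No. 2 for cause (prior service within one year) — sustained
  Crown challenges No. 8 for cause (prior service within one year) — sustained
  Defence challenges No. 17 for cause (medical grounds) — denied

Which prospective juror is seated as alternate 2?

18

Removed: #2, #3, #4, #8, #10, #11, #13, #14, #15, #22, #23, #25. (#12, #17, #19 stay — for-cause denied.)
Seating in order: seats 1–7 → #1, #5, #6, #7, #9, #12, #16; alternates → #17, #18.
So alternate 2 is #18.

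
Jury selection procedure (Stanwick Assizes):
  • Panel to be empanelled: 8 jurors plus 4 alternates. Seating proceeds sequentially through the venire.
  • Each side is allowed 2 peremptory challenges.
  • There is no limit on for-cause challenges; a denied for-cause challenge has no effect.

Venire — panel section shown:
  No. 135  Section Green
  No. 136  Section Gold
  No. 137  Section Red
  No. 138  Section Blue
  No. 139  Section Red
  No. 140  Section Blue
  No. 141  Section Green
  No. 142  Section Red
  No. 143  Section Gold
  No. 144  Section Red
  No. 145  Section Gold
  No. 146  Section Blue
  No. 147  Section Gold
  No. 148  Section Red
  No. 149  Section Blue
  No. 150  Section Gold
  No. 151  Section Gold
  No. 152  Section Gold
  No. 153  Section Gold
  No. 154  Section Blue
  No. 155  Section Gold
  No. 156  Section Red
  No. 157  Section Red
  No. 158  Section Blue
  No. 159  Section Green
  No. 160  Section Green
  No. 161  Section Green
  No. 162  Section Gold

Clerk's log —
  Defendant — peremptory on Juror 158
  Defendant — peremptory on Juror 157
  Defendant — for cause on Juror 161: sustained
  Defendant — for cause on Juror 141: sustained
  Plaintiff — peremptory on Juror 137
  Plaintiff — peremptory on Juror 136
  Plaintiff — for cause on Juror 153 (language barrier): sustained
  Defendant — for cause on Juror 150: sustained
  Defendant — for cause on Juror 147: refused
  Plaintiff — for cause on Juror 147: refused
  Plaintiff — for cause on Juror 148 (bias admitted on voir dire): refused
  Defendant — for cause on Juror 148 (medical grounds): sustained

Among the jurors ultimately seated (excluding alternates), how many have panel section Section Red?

3

Removed: #136, #137, #141, #148, #150, #153, #157, #158, #161.
Seated jurors 1–8: #135, #138, #139, #140, #142, #143, #144, #145 (alternates #146, #147, #149, #151 not counted).
Of those, in Section Red: #139, #142, #144 → 3.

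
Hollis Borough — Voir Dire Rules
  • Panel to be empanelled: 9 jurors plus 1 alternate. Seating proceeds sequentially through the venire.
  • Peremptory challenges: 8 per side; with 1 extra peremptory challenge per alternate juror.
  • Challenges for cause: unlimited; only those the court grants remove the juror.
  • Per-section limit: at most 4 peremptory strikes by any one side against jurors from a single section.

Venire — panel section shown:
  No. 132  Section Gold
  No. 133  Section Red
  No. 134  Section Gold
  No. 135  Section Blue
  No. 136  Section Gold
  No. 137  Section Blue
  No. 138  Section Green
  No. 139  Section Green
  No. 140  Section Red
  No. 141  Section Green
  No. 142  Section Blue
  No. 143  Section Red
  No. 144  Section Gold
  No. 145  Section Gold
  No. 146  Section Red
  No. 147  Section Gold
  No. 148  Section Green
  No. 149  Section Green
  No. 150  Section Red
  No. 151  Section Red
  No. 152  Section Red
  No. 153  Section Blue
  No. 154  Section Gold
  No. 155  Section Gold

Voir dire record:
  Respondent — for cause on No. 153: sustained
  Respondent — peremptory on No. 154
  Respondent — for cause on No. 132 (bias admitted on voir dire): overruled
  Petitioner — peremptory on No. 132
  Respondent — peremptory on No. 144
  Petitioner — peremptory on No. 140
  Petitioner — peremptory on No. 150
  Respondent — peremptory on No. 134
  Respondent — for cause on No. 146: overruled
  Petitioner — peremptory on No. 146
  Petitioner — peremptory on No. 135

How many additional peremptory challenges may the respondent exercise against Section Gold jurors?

Respondent peremptories so far: #154, #144, #134 — 3 of 9 used, 6 left overall.
Against Section Gold: #154, #144, #134 — 3 used; per-section cap 4 leaves 1.
Binding limit: min(6, 1) = 1.

1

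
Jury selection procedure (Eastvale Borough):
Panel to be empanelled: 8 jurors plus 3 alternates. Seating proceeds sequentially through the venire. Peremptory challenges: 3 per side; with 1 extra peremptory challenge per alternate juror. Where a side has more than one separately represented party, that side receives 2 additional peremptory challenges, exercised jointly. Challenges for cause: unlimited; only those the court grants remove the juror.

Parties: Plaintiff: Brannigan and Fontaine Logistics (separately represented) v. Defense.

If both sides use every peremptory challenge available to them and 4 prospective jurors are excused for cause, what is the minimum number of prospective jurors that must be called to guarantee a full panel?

29

Seats to fill: 8 + 3 alternates = 11.
Peremptories — Plaintiff: 3 + 1×3 + 2 = 8; Defense: 3 + 1×3 = 6; total 14.
For-cause removals: 4.
Minimum venire: 11 + 14 + 4 = 29.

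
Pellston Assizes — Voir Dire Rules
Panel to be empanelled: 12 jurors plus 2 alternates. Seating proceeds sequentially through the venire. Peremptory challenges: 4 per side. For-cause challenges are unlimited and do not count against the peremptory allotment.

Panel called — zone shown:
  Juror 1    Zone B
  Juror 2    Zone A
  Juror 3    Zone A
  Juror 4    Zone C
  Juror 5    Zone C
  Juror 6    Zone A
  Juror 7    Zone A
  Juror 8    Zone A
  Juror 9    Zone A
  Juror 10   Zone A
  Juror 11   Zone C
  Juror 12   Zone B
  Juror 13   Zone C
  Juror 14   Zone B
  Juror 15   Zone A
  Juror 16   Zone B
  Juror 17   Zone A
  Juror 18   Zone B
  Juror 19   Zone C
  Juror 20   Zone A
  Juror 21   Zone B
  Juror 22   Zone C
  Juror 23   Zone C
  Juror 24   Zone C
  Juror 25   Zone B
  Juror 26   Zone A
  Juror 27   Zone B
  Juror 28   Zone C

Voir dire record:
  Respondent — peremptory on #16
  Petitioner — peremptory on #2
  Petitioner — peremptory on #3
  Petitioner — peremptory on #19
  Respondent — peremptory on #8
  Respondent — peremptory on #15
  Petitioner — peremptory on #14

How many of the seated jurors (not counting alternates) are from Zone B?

Removed: #2, #3, #8, #14, #15, #16, #19.
Seated jurors 1–12: #1, #4, #5, #6, #7, #9, #10, #11, #12, #13, #17, #18 (alternates #20, #21 not counted).
Of those, in Zone B: #1, #12, #18 → 3.

3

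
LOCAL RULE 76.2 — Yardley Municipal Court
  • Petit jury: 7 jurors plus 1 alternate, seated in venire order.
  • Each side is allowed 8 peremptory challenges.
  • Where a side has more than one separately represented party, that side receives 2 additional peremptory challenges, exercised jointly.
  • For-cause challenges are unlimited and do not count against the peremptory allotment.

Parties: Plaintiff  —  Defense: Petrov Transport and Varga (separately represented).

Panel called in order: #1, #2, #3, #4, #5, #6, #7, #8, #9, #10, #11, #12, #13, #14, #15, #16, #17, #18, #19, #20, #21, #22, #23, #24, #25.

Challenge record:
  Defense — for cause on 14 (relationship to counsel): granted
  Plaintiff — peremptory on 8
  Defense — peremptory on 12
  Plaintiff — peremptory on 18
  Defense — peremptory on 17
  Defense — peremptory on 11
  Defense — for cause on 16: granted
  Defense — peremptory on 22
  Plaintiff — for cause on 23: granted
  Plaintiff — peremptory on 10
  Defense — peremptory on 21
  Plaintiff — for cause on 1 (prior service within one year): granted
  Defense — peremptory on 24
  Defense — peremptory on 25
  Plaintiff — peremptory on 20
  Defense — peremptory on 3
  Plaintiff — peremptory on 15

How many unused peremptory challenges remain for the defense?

2

Defense allotment: 8 base + 2 multi-party = 10.
Defense peremptories used: #12, #17, #11, #22, #21, #24, #25, #3 — 8 (for-cause on #14, #16 don't count).
Remaining: 10 − 8 = 2.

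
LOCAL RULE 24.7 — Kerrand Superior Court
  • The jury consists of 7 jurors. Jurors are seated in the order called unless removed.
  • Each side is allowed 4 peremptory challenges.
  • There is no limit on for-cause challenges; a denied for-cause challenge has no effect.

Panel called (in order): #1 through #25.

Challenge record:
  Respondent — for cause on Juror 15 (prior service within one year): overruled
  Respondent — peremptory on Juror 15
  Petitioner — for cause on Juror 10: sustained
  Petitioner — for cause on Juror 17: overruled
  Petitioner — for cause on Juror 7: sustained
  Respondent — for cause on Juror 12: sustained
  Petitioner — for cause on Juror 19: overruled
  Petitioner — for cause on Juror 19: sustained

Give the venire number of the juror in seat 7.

Removed: #7, #10, #12, #15, #19. (#17 stays — for-cause denied.)
Seating in order: seats 1–7 → #1, #2, #3, #4, #5, #6, #8.
So seat 7 is #8.

8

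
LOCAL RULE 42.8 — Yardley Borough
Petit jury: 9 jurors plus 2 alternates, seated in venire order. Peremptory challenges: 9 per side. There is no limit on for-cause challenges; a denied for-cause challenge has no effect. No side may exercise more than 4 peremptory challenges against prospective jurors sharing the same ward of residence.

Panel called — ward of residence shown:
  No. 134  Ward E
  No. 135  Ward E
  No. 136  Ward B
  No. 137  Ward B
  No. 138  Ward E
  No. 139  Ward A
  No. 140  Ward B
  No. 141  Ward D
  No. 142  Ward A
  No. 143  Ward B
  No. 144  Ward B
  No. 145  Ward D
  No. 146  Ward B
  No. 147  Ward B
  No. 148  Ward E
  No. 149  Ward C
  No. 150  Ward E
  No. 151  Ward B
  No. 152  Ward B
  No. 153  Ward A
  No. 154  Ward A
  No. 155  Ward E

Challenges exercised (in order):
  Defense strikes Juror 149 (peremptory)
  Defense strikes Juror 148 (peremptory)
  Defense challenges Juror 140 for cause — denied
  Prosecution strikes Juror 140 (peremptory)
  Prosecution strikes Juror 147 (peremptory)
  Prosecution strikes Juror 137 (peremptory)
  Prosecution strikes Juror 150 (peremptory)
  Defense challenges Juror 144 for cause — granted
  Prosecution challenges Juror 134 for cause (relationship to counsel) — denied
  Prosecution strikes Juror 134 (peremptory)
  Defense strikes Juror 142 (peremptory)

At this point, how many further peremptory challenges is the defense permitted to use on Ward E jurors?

Defense peremptories so far: #149, #148, #142 — 3 of 9 used, 6 left overall.
Against Ward E: #148 — 1 used; per-ward cap 4 leaves 3.
Binding limit: min(6, 3) = 3.

3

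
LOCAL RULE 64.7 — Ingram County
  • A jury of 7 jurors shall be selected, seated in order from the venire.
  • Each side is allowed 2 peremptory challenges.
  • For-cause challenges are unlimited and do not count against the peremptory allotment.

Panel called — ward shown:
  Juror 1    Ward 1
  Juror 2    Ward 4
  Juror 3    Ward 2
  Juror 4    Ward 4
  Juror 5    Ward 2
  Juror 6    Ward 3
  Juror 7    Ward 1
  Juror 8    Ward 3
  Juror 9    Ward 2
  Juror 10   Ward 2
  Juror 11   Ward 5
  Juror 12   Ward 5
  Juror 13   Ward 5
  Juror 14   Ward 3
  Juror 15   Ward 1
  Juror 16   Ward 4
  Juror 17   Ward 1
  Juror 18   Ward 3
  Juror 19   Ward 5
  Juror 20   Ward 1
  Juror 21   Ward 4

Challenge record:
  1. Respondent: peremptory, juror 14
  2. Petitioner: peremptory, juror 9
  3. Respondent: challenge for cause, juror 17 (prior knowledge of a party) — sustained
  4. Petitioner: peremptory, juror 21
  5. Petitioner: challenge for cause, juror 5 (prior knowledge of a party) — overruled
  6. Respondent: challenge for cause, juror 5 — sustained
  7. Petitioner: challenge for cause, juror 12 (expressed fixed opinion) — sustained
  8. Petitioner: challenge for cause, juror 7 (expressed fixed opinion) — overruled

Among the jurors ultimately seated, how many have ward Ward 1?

Removed: #5, #9, #12, #14, #17, #21.
Seated jurors 1–7: #1, #2, #3, #4, #6, #7, #8.
Of those, in Ward 1: #1, #7 → 2.

2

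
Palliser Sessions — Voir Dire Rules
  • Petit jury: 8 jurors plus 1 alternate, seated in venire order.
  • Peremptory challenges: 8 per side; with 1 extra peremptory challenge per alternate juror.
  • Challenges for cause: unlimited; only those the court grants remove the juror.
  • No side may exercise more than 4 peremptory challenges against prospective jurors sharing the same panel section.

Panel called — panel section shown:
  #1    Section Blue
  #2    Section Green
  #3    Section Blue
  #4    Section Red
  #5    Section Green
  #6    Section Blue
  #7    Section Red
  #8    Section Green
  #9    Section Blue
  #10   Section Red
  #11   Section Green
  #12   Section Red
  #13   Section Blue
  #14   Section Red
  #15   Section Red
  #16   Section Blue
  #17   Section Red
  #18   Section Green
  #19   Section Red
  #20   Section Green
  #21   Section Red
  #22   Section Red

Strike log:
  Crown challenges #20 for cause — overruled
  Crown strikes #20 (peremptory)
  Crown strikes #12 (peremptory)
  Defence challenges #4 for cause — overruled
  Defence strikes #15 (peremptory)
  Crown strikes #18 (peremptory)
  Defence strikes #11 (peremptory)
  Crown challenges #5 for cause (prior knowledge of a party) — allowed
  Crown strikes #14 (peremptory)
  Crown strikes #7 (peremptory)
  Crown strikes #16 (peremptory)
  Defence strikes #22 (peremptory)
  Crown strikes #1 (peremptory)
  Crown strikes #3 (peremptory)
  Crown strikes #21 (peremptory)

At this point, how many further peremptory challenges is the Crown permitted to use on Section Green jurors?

0

Crown peremptories so far: #20, #12, #18, #14, #7, #16, #1, #3, #21 — 9 of 9 used, 0 left overall.
Against Section Green: #20, #18 — 2 used; per-section cap 4 leaves 2.
Binding limit: min(0, 2) = 0.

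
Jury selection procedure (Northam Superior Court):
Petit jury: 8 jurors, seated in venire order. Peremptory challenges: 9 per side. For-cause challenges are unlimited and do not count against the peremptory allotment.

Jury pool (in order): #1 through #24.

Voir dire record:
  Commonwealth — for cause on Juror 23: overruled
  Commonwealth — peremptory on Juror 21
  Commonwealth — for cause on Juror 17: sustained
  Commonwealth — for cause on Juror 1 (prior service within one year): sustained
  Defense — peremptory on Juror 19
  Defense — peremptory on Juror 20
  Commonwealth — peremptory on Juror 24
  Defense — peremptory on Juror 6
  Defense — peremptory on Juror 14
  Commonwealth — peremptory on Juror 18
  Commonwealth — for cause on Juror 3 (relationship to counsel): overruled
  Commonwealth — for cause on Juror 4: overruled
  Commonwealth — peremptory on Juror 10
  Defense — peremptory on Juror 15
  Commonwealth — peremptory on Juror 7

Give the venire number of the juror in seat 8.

Removed: #1, #6, #7, #10, #14, #15, #17, #18, #19, #20, #21, #24. (#3, #4, #23 stay — for-cause denied.)
Seating in order: seats 1–8 → #2, #3, #4, #5, #8, #9, #11, #12.
So seat 8 is #12.

12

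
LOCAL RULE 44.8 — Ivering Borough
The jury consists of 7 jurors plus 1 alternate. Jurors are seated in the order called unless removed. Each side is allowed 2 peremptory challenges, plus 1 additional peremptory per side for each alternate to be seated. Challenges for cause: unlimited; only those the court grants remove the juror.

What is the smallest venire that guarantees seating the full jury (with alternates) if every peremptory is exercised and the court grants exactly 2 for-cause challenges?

Seats to fill: 7 + 1 alternates = 8.
Peremptories: 2 + 1×1 = 3 per side × 2 sides = 6.
For-cause removals: 2.
Minimum venire: 8 + 6 + 2 = 16.

16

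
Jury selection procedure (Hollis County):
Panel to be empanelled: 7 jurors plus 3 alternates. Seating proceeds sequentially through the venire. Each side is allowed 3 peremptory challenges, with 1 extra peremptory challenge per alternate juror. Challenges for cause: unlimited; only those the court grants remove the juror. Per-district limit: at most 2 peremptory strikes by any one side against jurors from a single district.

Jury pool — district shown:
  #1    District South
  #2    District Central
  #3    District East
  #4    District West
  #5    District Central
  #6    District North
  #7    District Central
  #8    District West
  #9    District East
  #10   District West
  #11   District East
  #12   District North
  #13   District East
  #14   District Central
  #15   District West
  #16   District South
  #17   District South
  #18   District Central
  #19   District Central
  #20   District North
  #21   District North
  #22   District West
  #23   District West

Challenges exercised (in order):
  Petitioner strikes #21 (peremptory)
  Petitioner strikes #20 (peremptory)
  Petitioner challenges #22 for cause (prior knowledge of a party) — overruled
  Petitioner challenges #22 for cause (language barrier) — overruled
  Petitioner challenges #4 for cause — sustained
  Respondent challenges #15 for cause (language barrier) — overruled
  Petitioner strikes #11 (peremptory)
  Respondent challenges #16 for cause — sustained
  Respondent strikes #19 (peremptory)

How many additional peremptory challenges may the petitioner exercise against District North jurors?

Petitioner peremptories so far: #21, #20, #11 — 3 of 6 used, 3 left overall.
Against District North: #21, #20 — 2 used; per-district cap 2 leaves 0.
Binding limit: min(3, 0) = 0.

0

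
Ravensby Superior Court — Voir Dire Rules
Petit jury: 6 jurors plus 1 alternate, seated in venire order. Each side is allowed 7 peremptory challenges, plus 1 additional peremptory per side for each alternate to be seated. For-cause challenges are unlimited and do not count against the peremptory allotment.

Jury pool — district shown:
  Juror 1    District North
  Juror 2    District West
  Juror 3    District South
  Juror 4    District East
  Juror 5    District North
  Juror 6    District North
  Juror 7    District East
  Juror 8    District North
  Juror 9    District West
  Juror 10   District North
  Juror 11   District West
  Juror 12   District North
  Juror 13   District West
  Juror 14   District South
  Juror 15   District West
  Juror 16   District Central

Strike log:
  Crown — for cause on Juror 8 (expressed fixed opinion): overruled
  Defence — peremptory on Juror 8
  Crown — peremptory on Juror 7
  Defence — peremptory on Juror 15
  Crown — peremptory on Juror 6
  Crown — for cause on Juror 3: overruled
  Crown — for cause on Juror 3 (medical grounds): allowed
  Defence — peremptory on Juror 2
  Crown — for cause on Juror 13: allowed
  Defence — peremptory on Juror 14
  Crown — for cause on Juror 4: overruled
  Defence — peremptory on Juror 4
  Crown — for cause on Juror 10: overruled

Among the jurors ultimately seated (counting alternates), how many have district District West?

Removed: #2, #3, #4, #6, #7, #8, #13, #14, #15.
Seated (7 incl. alternates): #1, #5, #9, #10, #11, #12, #16.
Of those, in District West: #9, #11 → 2.

2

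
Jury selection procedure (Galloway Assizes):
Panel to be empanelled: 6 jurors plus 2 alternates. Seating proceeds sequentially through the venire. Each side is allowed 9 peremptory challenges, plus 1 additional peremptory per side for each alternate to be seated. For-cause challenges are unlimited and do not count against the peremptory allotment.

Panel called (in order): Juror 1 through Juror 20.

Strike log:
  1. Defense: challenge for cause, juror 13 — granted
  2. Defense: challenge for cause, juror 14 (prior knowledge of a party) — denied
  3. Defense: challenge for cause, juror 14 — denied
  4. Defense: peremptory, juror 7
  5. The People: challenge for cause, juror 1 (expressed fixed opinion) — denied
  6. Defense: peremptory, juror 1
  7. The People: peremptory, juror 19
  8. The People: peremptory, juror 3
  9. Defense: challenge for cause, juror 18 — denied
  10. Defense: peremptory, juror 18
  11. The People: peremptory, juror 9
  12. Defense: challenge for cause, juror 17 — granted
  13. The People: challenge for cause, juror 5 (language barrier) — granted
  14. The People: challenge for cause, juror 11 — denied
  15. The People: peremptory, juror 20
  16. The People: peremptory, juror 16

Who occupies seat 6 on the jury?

11

Removed: #1, #3, #5, #7, #9, #13, #16, #17, #18, #19, #20. (#11, #14 stay — for-cause denied.)
Seating in order: seats 1–6 → #2, #4, #6, #8, #10, #11; alternates → #12, #14.
So seat 6 is #11.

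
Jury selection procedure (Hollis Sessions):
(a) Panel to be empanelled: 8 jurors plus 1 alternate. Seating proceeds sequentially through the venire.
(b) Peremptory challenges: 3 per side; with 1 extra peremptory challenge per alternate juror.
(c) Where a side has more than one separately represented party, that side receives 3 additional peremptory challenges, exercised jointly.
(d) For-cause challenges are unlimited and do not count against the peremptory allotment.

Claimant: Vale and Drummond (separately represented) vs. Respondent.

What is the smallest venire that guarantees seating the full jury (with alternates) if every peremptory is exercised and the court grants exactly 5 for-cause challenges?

25

Seats to fill: 8 + 1 alternates = 9.
Peremptories — Claimant: 3 + 1×1 + 3 = 7; Respondent: 3 + 1×1 = 4; total 11.
For-cause removals: 5.
Minimum venire: 9 + 11 + 5 = 25.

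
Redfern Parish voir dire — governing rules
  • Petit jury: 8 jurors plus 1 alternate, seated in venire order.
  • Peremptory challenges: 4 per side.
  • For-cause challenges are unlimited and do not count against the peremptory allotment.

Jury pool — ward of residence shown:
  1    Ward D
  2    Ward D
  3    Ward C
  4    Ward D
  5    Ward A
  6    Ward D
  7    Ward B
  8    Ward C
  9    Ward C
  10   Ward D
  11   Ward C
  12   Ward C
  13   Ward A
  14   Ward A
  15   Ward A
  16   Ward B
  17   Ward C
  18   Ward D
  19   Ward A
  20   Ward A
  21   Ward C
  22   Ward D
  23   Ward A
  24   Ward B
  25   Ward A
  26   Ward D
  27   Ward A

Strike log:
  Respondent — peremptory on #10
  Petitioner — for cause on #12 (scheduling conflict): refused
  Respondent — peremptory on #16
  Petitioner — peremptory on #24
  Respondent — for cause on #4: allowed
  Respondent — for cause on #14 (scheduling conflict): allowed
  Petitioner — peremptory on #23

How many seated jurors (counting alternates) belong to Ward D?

3

Removed: #4, #10, #14, #16, #23, #24.
Seated (9 incl. alternates): #1, #2, #3, #5, #6, #7, #8, #9, #11.
Of those, in Ward D: #1, #2, #6 → 3.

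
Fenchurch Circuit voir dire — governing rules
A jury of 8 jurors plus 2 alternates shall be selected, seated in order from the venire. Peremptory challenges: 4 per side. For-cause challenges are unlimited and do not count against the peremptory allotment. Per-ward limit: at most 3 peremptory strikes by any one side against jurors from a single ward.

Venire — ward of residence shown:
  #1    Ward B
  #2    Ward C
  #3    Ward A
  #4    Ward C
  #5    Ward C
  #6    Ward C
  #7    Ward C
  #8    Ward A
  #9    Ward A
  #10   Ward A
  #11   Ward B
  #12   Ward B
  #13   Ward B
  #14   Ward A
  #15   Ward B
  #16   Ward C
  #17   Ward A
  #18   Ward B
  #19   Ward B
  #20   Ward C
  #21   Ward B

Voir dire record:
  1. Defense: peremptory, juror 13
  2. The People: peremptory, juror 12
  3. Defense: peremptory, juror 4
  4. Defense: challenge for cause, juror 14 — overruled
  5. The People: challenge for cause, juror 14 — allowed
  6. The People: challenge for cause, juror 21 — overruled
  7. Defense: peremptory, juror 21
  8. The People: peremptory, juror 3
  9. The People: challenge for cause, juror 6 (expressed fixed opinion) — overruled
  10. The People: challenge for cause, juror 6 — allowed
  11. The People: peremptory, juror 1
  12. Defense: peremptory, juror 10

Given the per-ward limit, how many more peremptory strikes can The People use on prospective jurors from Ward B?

1

The People peremptories so far: #12, #3, #1 — 3 of 4 used, 1 left overall.
Against Ward B: #12, #1 — 2 used; per-ward cap 3 leaves 1.
Binding limit: min(1, 1) = 1.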